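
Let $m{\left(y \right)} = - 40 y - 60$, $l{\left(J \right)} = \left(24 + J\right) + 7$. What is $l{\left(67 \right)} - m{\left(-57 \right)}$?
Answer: $-2122$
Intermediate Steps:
$l{\left(J \right)} = 31 + J$
$m{\left(y \right)} = -60 - 40 y$
$l{\left(67 \right)} - m{\left(-57 \right)} = \left(31 + 67\right) - \left(-60 - -2280\right) = 98 - \left(-60 + 2280\right) = 98 - 2220 = -2122$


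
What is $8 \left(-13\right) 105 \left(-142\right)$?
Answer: $1550640$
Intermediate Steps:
$8 \left(-13\right) 105 \left(-142\right) = \left(-104\right) 105 \left(-142\right) = \left(-10920\right) \left(-142\right) = 1550640$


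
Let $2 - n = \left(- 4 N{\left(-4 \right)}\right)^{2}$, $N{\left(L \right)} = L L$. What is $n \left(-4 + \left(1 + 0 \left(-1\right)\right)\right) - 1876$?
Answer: $10406$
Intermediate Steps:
$N{\left(L \right)} = L^{2}$
$n = -4094$ ($n = 2 - \left(- 4 \left(-4\right)^{2}\right)^{2} = 2 - \left(\left(-4\right) 16\right)^{2} = 2 - \left(-64\right)^{2} = 2 - 4096 = -4094$)
$n \left(-4 + \left(1 + 0 \left(-1\right)\right)\right) - 1876 = - 4094 \left(-4 + \left(1 + 0 \left(-1\right)\right)\right) - 1876 = - 4094 \left(-4 + \left(1 + 0\right)\right) - 1876 = - 4094 \left(-4 + 1\right) - 1876 = \left(-4094\right) \left(-3\right) - 1876 = 12282 - 1876 = 10406$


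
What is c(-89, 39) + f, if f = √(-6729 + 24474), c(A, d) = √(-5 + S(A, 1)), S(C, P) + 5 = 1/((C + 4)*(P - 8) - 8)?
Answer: 13*√105 + I*√3445103/587 ≈ 133.21 + 3.162*I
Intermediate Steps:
S(C, P) = -5 + 1/(-8 + (-8 + P)*(4 + C)) (S(C, P) = -5 + 1/((C + 4)*(P - 8) - 8) = -5 + 1/((4 + C)*(-8 + P) - 8) = -5 + 1/((-8 + P)*(4 + C) - 8) = -5 + 1/(-8 + (-8 + P)*(4 + C)))
c(A, d) = √(-5 + (181 + 35*A)/(-36 - 7*A)) (c(A, d) = √(-5 + (201 - 20*1 + 40*A - 5*A*1)/(-40 - 8*A + 4*1 + A*1)) = √(-5 + (201 - 20 + 40*A - 5*A)/(-40 - 8*A + 4 + A)) = √(-5 + (181 + 35*A)/(-36 - 7*A)))
f = 13*√105 (f = √17745 = 13*√105 ≈ 133.21)
c(-89, 39) + f = √((361 + 70*(-89))/(-36 - 7*(-89))) + 13*√105 = √((361 - 6230)/(-36 + 623)) + 13*√105 = √(-5869/587) + 13*√105 = I*√3445103/587 + 13*√105 = 13*√105 + I*√3445103/587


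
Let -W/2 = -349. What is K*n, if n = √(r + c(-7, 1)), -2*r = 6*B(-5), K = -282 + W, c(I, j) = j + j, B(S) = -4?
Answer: 416*√14 ≈ 1556.5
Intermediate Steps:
W = 698 (W = -2*(-349) = 698)
c(I, j) = 2*j
K = 416 (K = -282 + 698 = 416)
r = 12 (r = -3*(-4) = -½*(-24) = 12)
n = √14 (n = √(12 + 2*1) = √(12 + 2) = √14 ≈ 3.7417)
K*n = 416*√14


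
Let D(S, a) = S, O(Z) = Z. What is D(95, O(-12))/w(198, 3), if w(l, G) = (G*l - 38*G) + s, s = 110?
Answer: 19/118 ≈ 0.16102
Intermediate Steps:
w(l, G) = 110 - 38*G + G*l (w(l, G) = (G*l - 38*G) + 110 = (-38*G + G*l) + 110 = 110 - 38*G + G*l)
D(95, O(-12))/w(198, 3) = 95/(110 - 38*3 + 3*198) = 95/(110 - 114 + 594) = 95/590 = 95*(1/590) = 19/118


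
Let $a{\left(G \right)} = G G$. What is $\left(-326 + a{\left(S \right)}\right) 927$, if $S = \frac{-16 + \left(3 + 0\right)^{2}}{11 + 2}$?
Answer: $- \frac{51026715}{169} \approx -3.0193 \cdot 10^{5}$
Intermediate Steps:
$S = - \frac{7}{13}$ ($S = \frac{-16 + 3^{2}}{13} = \left(-16 + 9\right) \frac{1}{13} = \left(-7\right) \frac{1}{13} = - \frac{7}{13} \approx -0.53846$)
$a{\left(G \right)} = G^{2}$
$\left(-326 + a{\left(S \right)}\right) 927 = \left(-326 + \left(- \frac{7}{13}\right)^{2}\right) 927 = \left(-326 + \frac{49}{169}\right) 927 = \left(- \frac{55045}{169}\right) 927 = - \frac{51026715}{169}$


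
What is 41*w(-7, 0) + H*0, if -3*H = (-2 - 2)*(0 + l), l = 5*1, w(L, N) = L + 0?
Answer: -287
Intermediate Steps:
w(L, N) = L
l = 5
H = 20/3 (H = -(-2 - 2)*(0 + 5)/3 = -(-4)*5/3 = -⅓*(-20) = 20/3 ≈ 6.6667)
41*w(-7, 0) + H*0 = 41*(-7) + (20/3)*0 = -287 + 0 = -287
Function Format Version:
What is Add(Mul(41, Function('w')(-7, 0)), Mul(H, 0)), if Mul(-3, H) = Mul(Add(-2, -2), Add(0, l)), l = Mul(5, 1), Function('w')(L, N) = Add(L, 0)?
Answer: -287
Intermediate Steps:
Function('w')(L, N) = L
l = 5
H = Rational(20, 3) (H = Mul(Rational(-1, 3), Mul(Add(-2, -2), Add(0, 5))) = Mul(Rational(-1, 3), Mul(-4, 5)) = Mul(Rational(-1, 3), -20) = Rational(20, 3) ≈ 6.6667)
Add(Mul(41, Function('w')(-7, 0)), Mul(H, 0)) = Add(Mul(41, -7), Mul(Rational(20, 3), 0)) = Add(-287, 0) = -287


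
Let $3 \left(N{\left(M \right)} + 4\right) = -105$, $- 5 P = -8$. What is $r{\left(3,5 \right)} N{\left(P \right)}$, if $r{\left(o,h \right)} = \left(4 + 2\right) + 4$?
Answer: $-390$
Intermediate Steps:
$P = \frac{8}{5}$ ($P = \left(- \frac{1}{5}\right) \left(-8\right) = \frac{8}{5} \approx 1.6$)
$N{\left(M \right)} = -39$ ($N{\left(M \right)} = -4 + \frac{1}{3} \left(-105\right) = -4 - 35 = -39$)
$r{\left(o,h \right)} = 10$ ($r{\left(o,h \right)} = 6 + 4 = 10$)
$r{\left(3,5 \right)} N{\left(P \right)} = 10 \left(-39\right) = -390$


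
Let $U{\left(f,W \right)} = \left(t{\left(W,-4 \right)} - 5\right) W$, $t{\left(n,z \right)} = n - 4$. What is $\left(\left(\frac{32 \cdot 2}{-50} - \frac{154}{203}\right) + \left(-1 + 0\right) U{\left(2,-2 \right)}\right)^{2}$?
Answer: $\frac{303735184}{525625} \approx 577.86$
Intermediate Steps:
$t{\left(n,z \right)} = -4 + n$
$U{\left(f,W \right)} = W \left(-9 + W\right)$ ($U{\left(f,W \right)} = \left(\left(-4 + W\right) - 5\right) W = \left(-9 + W\right) W = W \left(-9 + W\right)$)
$\left(\left(\frac{32 \cdot 2}{-50} - \frac{154}{203}\right) + \left(-1 + 0\right) U{\left(2,-2 \right)}\right)^{2} = \left(\left(\frac{32 \cdot 2}{-50} - \frac{154}{203}\right) + \left(-1 + 0\right) \left(- 2 \left(-9 - 2\right)\right)\right)^{2} = \left(\left(64 \left(- \frac{1}{50}\right) - \frac{22}{29}\right) - \left(-2\right) \left(-11\right)\right)^{2} = \left(\left(- \frac{32}{25} - \frac{22}{29}\right) - 22\right)^{2} = \left(- \frac{1478}{725} - 22\right)^{2} = \left(- \frac{17428}{725}\right)^{2} = \frac{303735184}{525625}$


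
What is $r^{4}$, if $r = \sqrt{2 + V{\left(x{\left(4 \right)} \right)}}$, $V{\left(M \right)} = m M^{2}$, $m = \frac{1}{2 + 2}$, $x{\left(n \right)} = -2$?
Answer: $9$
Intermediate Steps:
$m = \frac{1}{4} \approx 0.25$
$V{\left(M \right)} = \frac{M^{2}}{4}$
$r = \sqrt{3}$ ($r = \sqrt{2 + \frac{\left(-2\right)^{2}}{4}} = \sqrt{2 + \frac{1}{4} \cdot 4} = \sqrt{2 + 1} = \sqrt{3} \approx 1.732$)
$r^{4} = \left(\sqrt{3}\right)^{4} = 9$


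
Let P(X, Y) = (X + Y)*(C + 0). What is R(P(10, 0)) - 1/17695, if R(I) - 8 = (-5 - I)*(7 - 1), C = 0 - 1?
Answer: 672409/17695 ≈ 38.000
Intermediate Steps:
C = -1
P(X, Y) = -X - Y (P(X, Y) = (X + Y)*(-1 + 0) = (X + Y)*(-1) = -X - Y)
R(I) = -22 - 6*I (R(I) = 8 + (-5 - I)*(7 - 1) = 8 + (-5 - I)*6 = 8 + (-30 - 6*I) = -22 - 6*I)
R(P(10, 0)) - 1/17695 = (-22 - 6*(-1*10 - 1*0)) - 1/17695 = (-22 - 6*(-10 + 0)) - 1*1/17695 = (-22 - 6*(-10)) - 1/17695 = (-22 + 60) - 1/17695 = 38 - 1/17695 = 672409/17695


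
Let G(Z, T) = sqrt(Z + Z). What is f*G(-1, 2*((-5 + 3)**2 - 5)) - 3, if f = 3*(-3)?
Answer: -3 - 9*I*sqrt(2) ≈ -3.0 - 12.728*I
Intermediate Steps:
f = -9
G(Z, T) = sqrt(2)*sqrt(Z) (G(Z, T) = sqrt(2*Z) = sqrt(2)*sqrt(Z))
f*G(-1, 2*((-5 + 3)**2 - 5)) - 3 = -9*sqrt(2)*sqrt(-1) - 3 = -9*sqrt(2)*I - 3 = -9*I*sqrt(2) - 3 = -3 - 9*I*sqrt(2)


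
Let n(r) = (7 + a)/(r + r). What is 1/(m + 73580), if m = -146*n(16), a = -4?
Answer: 16/1177061 ≈ 1.3593e-5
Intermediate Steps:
n(r) = 3/(2*r) (n(r) = (7 - 4)/(r + r) = 3/((2*r)) = 3*(1/(2*r)) = 3/(2*r))
m = -219/16 ≈ -13.688
1/(m + 73580) = 1/(-219/16 + 73580) = 1/(1177061/16) = 16/1177061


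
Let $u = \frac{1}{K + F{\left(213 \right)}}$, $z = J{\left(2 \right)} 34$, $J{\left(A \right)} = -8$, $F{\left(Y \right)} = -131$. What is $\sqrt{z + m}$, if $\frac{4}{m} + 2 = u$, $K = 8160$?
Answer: $\frac{2 i \sqrt{17661174585}}{16057} \approx 16.553 i$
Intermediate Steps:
$z = -272$ ($z = \left(-8\right) 34 = -272$)
$u = \frac{1}{8029}$ ($u = \frac{1}{8160 - 131} = \frac{1}{8029} \approx 0.00012455$)
$m = - \frac{32116}{16057}$ ($m = \frac{4}{-2 + \frac{1}{8029}} = \frac{4}{- \frac{16057}{8029}} = 4 \left(- \frac{8029}{16057}\right) = - \frac{32116}{16057} \approx -2.0001$)
$\sqrt{z + m} = \sqrt{-272 - \frac{32116}{16057}} = \sqrt{- \frac{4399620}{16057}} = \frac{2 i \sqrt{17661174585}}{16057}$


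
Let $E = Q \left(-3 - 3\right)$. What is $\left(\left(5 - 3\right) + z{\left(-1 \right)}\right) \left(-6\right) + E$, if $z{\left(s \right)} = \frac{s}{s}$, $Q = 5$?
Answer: $-48$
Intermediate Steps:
$z{\left(s \right)} = 1$
$E = -30$ ($E = 5 \left(-3 - 3\right) = 5 \left(-6\right) = -30$)
$\left(\left(5 - 3\right) + z{\left(-1 \right)}\right) \left(-6\right) + E = \left(\left(5 - 3\right) + 1\right) \left(-6\right) - 30 = \left(2 + 1\right) \left(-6\right) - 30 = 3 \left(-6\right) - 30 = -18 - 30 = -48$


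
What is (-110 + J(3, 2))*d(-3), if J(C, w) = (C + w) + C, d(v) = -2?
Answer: 204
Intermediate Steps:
J(C, w) = w + 2*C
(-110 + J(3, 2))*d(-3) = (-110 + (2 + 2*3))*(-2) = (-110 + (2 + 6))*(-2) = (-110 + 8)*(-2) = -102*(-2) = 204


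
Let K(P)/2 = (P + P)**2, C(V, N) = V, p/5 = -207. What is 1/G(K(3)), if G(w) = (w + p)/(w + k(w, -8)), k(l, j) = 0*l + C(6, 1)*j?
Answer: -8/321 ≈ -0.024922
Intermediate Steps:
p = -1035 (p = 5*(-207) = -1035)
K(P) = 8*P**2 (K(P) = 2*(P + P)**2 = 2*(2*P)**2 = 2*(4*P**2) = 8*P**2)
k(l, j) = 6*j (k(l, j) = 0*l + 6*j = 0 + 6*j = 6*j)
G(w) = (-1035 + w)/(-48 + w) (G(w) = (w - 1035)/(w + 6*(-8)) = (-1035 + w)/(w - 48) = (-1035 + w)/(-48 + w))
1/G(K(3)) = 1/((-1035 + 8*3**2)/(-48 + 8*3**2)) = 1/((-1035 + 8*9)/(-48 + 8*9)) = 1/((-1035 + 72)/(-48 + 72)) = 1/(-963/24) = 1/((1/24)*(-963)) = 1/(-321/8) = -8/321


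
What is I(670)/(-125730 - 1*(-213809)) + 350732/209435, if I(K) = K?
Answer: 31032445278/18446825365 ≈ 1.6823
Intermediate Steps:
I(670)/(-125730 - 1*(-213809)) + 350732/209435 = 670/(-125730 - 1*(-213809)) + 350732/209435 = 670/(-125730 + 213809) + 350732*(1/209435) = 670/88079 + 350732/209435 = 31032445278/18446825365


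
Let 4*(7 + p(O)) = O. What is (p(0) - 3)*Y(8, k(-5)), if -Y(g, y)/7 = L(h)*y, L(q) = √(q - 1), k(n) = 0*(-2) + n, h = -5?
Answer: -350*I*√6 ≈ -857.32*I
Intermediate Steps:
p(O) = -7 + O/4
k(n) = n (k(n) = 0 + n = n)
L(q) = √(-1 + q)
Y(g, y) = -7*I*y*√6 (Y(g, y) = -7*√(-1 - 5)*y = -7*√(-6)*y = -7*I*√6*y = -7*I*y*√6)
(p(0) - 3)*Y(8, k(-5)) = ((-7 + (¼)*0) - 3)*(-7*I*(-5)*√6) = ((-7 + 0) - 3)*(35*I*√6) = (-7 - 3)*(35*I*√6) = -350*I*√6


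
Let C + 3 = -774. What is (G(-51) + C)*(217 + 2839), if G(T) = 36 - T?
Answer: -2108640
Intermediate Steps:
C = -777 (C = -3 - 774 = -777)
(G(-51) + C)*(217 + 2839) = ((36 - 1*(-51)) - 777)*(217 + 2839) = ((36 + 51) - 777)*3056 = (87 - 777)*3056 = -690*3056 = -2108640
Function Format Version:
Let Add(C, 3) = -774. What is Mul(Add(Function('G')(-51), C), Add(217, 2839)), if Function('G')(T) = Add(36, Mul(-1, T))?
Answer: -2108640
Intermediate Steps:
C = -777 (C = Add(-3, -774) = -777)
Mul(Add(Function('G')(-51), C), Add(217, 2839)) = Mul(Add(Add(36, Mul(-1, -51)), -777), Add(217, 2839)) = Mul(Add(Add(36, 51), -777), 3056) = Mul(Add(87, -777), 3056) = Mul(-690, 3056) = -2108640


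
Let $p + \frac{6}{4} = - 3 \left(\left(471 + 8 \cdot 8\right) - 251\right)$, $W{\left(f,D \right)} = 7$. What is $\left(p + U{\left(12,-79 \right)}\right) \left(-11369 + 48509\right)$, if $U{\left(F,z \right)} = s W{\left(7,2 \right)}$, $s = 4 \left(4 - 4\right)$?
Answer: $-31698990$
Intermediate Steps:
$s = 0$ ($s = 4 \cdot 0 = 0$)
$p = - \frac{1707}{2}$ ($p = - \frac{3}{2} - 3 \left(\left(471 + 8 \cdot 8\right) - 251\right) = - \frac{3}{2} - 3 \left(\left(471 + 64\right) - 251\right) = - \frac{3}{2} - 3 \left(535 - 251\right) = - \frac{3}{2} - 852 = - \frac{1707}{2} \approx -853.5$)
$U{\left(F,z \right)} = 0$ ($U{\left(F,z \right)} = 0 \cdot 7 = 0$)
$\left(p + U{\left(12,-79 \right)}\right) \left(-11369 + 48509\right) = \left(- \frac{1707}{2} + 0\right) \left(-11369 + 48509\right) = \left(- \frac{1707}{2}\right) 37140 = -31698990$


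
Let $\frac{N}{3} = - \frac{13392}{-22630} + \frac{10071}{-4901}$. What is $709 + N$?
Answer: $\frac{1260453388}{1788865} \approx 704.61$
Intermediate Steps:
$N = - \frac{7851897}{1788865}$ ($N = 3 \left(- \frac{13392}{-22630} + \frac{10071}{-4901}\right) = 3 \left(\left(-13392\right) \left(- \frac{1}{22630}\right) + 10071 \left(- \frac{1}{4901}\right)\right) = 3 \left(\frac{216}{365} - \frac{10071}{4901}\right) = 3 \left(- \frac{2617299}{1788865}\right) = - \frac{7851897}{1788865} \approx -4.3893$)
$709 + N = 709 - \frac{7851897}{1788865} = \frac{1260453388}{1788865}$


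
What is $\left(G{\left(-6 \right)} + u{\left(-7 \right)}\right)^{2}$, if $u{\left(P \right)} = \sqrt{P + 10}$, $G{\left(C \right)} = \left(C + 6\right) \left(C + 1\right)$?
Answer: $3$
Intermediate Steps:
$G{\left(C \right)} = \left(1 + C\right) \left(6 + C\right)$ ($G{\left(C \right)} = \left(6 + C\right) \left(1 + C\right) = \left(1 + C\right) \left(6 + C\right)$)
$u{\left(P \right)} = \sqrt{10 + P}$
$\left(G{\left(-6 \right)} + u{\left(-7 \right)}\right)^{2} = \left(\left(6 + \left(-6\right)^{2} + 7 \left(-6\right)\right) + \sqrt{10 - 7}\right)^{2} = \left(\left(6 + 36 - 42\right) + \sqrt{3}\right)^{2} = \left(0 + \sqrt{3}\right)^{2} = \left(\sqrt{3}\right)^{2} = 3$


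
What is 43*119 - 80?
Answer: 5037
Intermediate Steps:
43*119 - 80 = 5117 - 80 = 5037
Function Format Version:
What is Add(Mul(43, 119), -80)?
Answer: 5037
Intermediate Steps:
Add(Mul(43, 119), -80) = Add(5117, -80) = 5037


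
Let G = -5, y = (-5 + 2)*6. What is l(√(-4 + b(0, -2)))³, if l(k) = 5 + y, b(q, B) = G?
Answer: -2197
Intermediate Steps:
y = -18 (y = -3*6 = -18)
b(q, B) = -5
l(k) = -13 (l(k) = 5 - 18 = -13)
l(√(-4 + b(0, -2)))³ = (-13)³ = -2197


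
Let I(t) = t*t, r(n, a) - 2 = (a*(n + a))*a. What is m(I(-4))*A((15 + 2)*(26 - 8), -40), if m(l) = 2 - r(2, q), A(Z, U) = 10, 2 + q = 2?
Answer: 0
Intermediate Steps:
q = 0 (q = -2 + 2 = 0)
r(n, a) = 2 + a**2*(a + n) (r(n, a) = 2 + (a*(n + a))*a = 2 + (a*(a + n))*a = 2 + a**2*(a + n))
I(t) = t**2
m(l) = 0 (m(l) = 2 - (2 + 0**3 + 2*0**2) = 2 - (2 + 0 + 2*0) = 2 - (2 + 0 + 0) = 2 - 1*2 = 2 - 2 = 0)
m(I(-4))*A((15 + 2)*(26 - 8), -40) = 0*10 = 0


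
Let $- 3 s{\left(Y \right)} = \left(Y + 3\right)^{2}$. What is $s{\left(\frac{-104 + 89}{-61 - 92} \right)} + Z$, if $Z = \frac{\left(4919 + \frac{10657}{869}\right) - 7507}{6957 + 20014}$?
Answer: $- \frac{602566786181}{182885145597} \approx -3.2948$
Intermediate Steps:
$s{\left(Y \right)} = - \frac{\left(3 + Y\right)^{2}}{3}$ ($s{\left(Y \right)} = - \frac{\left(Y + 3\right)^{2}}{3} = - \frac{\left(3 + Y\right)^{2}}{3}$)
$Z = - \frac{2238315}{23437799}$ ($Z = \frac{\left(4919 + 10657 \cdot \frac{1}{869}\right) - 7507}{26971} = \left(\left(4919 + \frac{10657}{869}\right) - 7507\right) \frac{1}{26971} = \left(\frac{4285268}{869} - 7507\right) \frac{1}{26971} = \left(- \frac{2238315}{869}\right) \frac{1}{26971} = - \frac{2238315}{23437799} \approx -0.0955$)
$s{\left(\frac{-104 + 89}{-61 - 92} \right)} + Z = - \frac{\left(3 + \frac{-104 + 89}{-61 - 92}\right)^{2}}{3} - \frac{2238315}{23437799} = - \frac{\left(3 - \frac{15}{-153}\right)^{2}}{3} - \frac{2238315}{23437799} = - \frac{\left(3 - - \frac{5}{51}\right)^{2}}{3} - \frac{2238315}{23437799} = - \frac{\left(3 + \frac{5}{51}\right)^{2}}{3} - \frac{2238315}{23437799} = - \frac{\left(\frac{158}{51}\right)^{2}}{3} - \frac{2238315}{23437799} = \left(- \frac{1}{3}\right) \frac{24964}{2601} - \frac{2238315}{23437799} = - \frac{24964}{7803} - \frac{2238315}{23437799} = - \frac{602566786181}{182885145597}$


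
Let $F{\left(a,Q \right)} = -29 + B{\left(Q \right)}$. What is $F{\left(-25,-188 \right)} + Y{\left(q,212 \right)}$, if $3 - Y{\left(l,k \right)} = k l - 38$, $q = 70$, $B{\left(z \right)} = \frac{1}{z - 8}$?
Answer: $- \frac{2906289}{196} \approx -14828.0$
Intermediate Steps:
$B{\left(z \right)} = \frac{1}{-8 + z}$
$F{\left(a,Q \right)} = -29 + \frac{1}{-8 + Q}$
$Y{\left(l,k \right)} = 41 - k l$ ($Y{\left(l,k \right)} = 3 - \left(k l - 38\right) = 3 - \left(-38 + k l\right) = 41 - k l$)
$F{\left(-25,-188 \right)} + Y{\left(q,212 \right)} = \frac{233 - -5452}{-8 - 188} + \left(41 - 212 \cdot 70\right) = \frac{233 + 5452}{-196} + \left(41 - 14840\right) = \left(- \frac{1}{196}\right) 5685 - 14799 = - \frac{5685}{196} - 14799 = - \frac{2906289}{196}$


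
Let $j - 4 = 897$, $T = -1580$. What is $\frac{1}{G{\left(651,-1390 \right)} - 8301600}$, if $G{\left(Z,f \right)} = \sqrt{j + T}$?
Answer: $- \frac{8301600}{68916562560679} - \frac{i \sqrt{679}}{68916562560679} \approx -1.2046 \cdot 10^{-7} - 3.781 \cdot 10^{-13} i$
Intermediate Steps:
$j = 901$ ($j = 4 + 897 = 901$)
$G{\left(Z,f \right)} = i \sqrt{679}$ ($G{\left(Z,f \right)} = \sqrt{901 - 1580} = \sqrt{-679} = i \sqrt{679}$)
$\frac{1}{G{\left(651,-1390 \right)} - 8301600} = \frac{1}{i \sqrt{679} - 8301600} = \frac{1}{-8301600 + i \sqrt{679}}$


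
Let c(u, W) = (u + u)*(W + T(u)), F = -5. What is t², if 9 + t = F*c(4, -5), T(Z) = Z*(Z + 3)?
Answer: 863041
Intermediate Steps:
T(Z) = Z*(3 + Z)
c(u, W) = 2*u*(W + u*(3 + u)) (c(u, W) = (u + u)*(W + u*(3 + u)) = (2*u)*(W + u*(3 + u)) = 2*u*(W + u*(3 + u)))
t = -929 (t = -9 - 10*4*(-5 + 4*(3 + 4)) = -9 - 10*4*(-5 + 4*7) = -9 - 10*4*(-5 + 28) = -9 - 10*4*23 = -9 - 5*184 = -9 - 920 = -929)
t² = (-929)² = 863041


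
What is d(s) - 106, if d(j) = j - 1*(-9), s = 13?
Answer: -84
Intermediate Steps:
d(j) = 9 + j (d(j) = j + 9 = 9 + j)
d(s) - 106 = (9 + 13) - 106 = 22 - 106 = -84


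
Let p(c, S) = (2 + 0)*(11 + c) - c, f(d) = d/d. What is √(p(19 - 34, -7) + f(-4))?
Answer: 2*√2 ≈ 2.8284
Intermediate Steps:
f(d) = 1
p(c, S) = 22 + c (p(c, S) = 2*(11 + c) - c = (22 + 2*c) - c = 22 + c)
√(p(19 - 34, -7) + f(-4)) = √((22 + (19 - 34)) + 1) = √((22 - 15) + 1) = √(7 + 1) = √8 = 2*√2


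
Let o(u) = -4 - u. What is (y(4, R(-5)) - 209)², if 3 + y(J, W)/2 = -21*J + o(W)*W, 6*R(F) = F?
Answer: 46226401/324 ≈ 1.4267e+5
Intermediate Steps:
R(F) = F/6
y(J, W) = -6 - 42*J + 2*W*(-4 - W) (y(J, W) = -6 + 2*(-21*J + (-4 - W)*W) = -6 + 2*(-21*J + W*(-4 - W)) = -6 + (-42*J + 2*W*(-4 - W)) = -6 - 42*J + 2*W*(-4 - W))
(y(4, R(-5)) - 209)² = ((-6 - 42*4 - 2*(⅙)*(-5)*(4 + (⅙)*(-5))) - 209)² = ((-6 - 168 - 2*(-⅚)*(4 - ⅚)) - 209)² = ((-6 - 168 - 2*(-⅚)*19/6) - 209)² = ((-6 - 168 + 95/18) - 209)² = (-3037/18 - 209)² = (-6799/18)² = 46226401/324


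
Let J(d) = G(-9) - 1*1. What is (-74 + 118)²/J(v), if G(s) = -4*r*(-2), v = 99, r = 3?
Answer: 1936/23 ≈ 84.174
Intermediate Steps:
G(s) = 24 (G(s) = -4*3*(-2) = -12*(-2) = 24)
J(d) = 23 (J(d) = 24 - 1*1 = 24 - 1 = 23)
(-74 + 118)²/J(v) = (-74 + 118)²/23 = 44²*(1/23) = 1936*(1/23) = 1936/23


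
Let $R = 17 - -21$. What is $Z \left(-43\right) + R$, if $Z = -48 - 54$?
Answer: $4424$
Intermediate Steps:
$Z = -102$
$R = 38$ ($R = 17 + 21 = 38$)
$Z \left(-43\right) + R = \left(-102\right) \left(-43\right) + 38 = 4386 + 38 = 4424$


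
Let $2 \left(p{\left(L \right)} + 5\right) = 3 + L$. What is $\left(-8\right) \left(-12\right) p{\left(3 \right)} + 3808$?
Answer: $3616$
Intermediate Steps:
$p{\left(L \right)} = - \frac{7}{2} + \frac{L}{2}$ ($p{\left(L \right)} = -5 + \frac{3 + L}{2} = -5 + \left(\frac{3}{2} + \frac{L}{2}\right) = - \frac{7}{2} + \frac{L}{2}$)
$\left(-8\right) \left(-12\right) p{\left(3 \right)} + 3808 = \left(-8\right) \left(-12\right) \left(- \frac{7}{2} + \frac{1}{2} \cdot 3\right) + 3808 = 96 \left(- \frac{7}{2} + \frac{3}{2}\right) + 3808 = 96 \left(-2\right) + 3808 = -192 + 3808 = 3616$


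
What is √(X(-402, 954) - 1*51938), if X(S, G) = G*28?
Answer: I*√25226 ≈ 158.83*I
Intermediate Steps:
X(S, G) = 28*G
√(X(-402, 954) - 1*51938) = √(28*954 - 1*51938) = √(26712 - 51938) = √(-25226) = I*√25226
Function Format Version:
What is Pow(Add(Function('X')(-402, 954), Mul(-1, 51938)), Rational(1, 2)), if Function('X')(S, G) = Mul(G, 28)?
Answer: Mul(I, Pow(25226, Rational(1, 2))) ≈ Mul(158.83, I)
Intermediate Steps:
Function('X')(S, G) = Mul(28, G)
Pow(Add(Function('X')(-402, 954), Mul(-1, 51938)), Rational(1, 2)) = Pow(Add(Mul(28, 954), Mul(-1, 51938)), Rational(1, 2)) = Pow(Add(26712, -51938), Rational(1, 2)) = Pow(-25226, Rational(1, 2)) = Mul(I, Pow(25226, Rational(1, 2)))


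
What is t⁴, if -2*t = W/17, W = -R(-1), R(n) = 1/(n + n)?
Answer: 1/21381376 ≈ 4.6770e-8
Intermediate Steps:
R(n) = 1/(2*n)
W = ½ (W = -1/(2*(-1)) = -(-1)/2 = -1*(-½) = ½ ≈ 0.50000)
t = -1/68 (t = -1/(4*17) = -½*1/34 = -1/68 ≈ -0.014706)
t⁴ = (-1/68)⁴ = 1/21381376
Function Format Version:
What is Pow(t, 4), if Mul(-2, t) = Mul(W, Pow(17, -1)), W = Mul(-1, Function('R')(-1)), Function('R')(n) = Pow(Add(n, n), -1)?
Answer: Rational(1, 21381376) ≈ 4.6770e-8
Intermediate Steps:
Function('R')(n) = Mul(Rational(1, 2), Pow(n, -1)) (Function('R')(n) = Pow(Mul(2, n), -1) = Mul(Rational(1, 2), Pow(n, -1)))
W = Rational(1, 2) (W = Mul(-1, Mul(Rational(1, 2), Pow(-1, -1))) = Mul(-1, Mul(Rational(1, 2), -1)) = Mul(-1, Rational(-1, 2)) = Rational(1, 2) ≈ 0.50000)
t = Rational(-1, 68) (t = Mul(Rational(-1, 2), Mul(Rational(1, 2), Pow(17, -1))) = Mul(Rational(-1, 2), Mul(Rational(1, 2), Rational(1, 17))) = Mul(Rational(-1, 2), Rational(1, 34)) = Rational(-1, 68) ≈ -0.014706)
Pow(t, 4) = Pow(Rational(-1, 68), 4) = Rational(1, 21381376)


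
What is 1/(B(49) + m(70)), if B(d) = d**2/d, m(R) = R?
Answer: 1/119 ≈ 0.0084034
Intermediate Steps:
B(d) = d
1/(B(49) + m(70)) = 1/(49 + 70) = 1/119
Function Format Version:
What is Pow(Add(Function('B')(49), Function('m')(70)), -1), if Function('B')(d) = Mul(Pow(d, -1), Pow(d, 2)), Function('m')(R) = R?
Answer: Rational(1, 119) ≈ 0.0084034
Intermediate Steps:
Function('B')(d) = d
Pow(Add(Function('B')(49), Function('m')(70)), -1) = Pow(Add(49, 70), -1) = Pow(119, -1) = Rational(1, 119)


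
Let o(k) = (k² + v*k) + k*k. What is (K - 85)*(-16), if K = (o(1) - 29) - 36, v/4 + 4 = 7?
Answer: 2176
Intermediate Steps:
v = 12 (v = -16 + 4*7 = -16 + 28 = 12)
o(k) = 2*k² + 12*k (o(k) = (k² + 12*k) + k*k = (k² + 12*k) + k² = 2*k² + 12*k)
K = -51 (K = (2*1*(6 + 1) - 29) - 36 = (2*1*7 - 29) - 36 = (14 - 29) - 36 = -15 - 36 = -51)
(K - 85)*(-16) = (-51 - 85)*(-16) = -136*(-16) = 2176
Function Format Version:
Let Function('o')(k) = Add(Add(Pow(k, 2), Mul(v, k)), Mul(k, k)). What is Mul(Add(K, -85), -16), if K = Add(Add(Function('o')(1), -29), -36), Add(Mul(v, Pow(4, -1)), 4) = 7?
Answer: 2176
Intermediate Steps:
v = 12 (v = Add(-16, Mul(4, 7)) = Add(-16, 28) = 12)
Function('o')(k) = Add(Mul(2, Pow(k, 2)), Mul(12, k)) (Function('o')(k) = Add(Add(Pow(k, 2), Mul(12, k)), Mul(k, k)) = Add(Add(Pow(k, 2), Mul(12, k)), Pow(k, 2)) = Add(Mul(2, Pow(k, 2)), Mul(12, k)))
K = -51 (K = Add(Add(Mul(2, 1, Add(6, 1)), -29), -36) = Add(Add(Mul(2, 1, 7), -29), -36) = Add(Add(14, -29), -36) = Add(-15, -36) = -51)
Mul(Add(K, -85), -16) = Mul(Add(-51, -85), -16) = Mul(-136, -16) = 2176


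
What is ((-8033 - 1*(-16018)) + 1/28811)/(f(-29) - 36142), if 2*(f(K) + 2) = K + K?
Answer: -230055836/1042180303 ≈ -0.22074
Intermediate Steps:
f(K) = -2 + K (f(K) = -2 + (K + K)/2 = -2 + (2*K)/2 = -2 + K)
((-8033 - 1*(-16018)) + 1/28811)/(f(-29) - 36142) = ((-8033 - 1*(-16018)) + 1/28811)/((-2 - 29) - 36142) = ((-8033 + 16018) + 1/28811)/(-31 - 36142) = (7985 + 1/28811)/(-36173) = (230055836/28811)*(-1/36173) = -230055836/1042180303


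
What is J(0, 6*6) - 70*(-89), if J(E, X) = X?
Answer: 6266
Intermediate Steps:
J(0, 6*6) - 70*(-89) = 6*6 - 70*(-89) = 36 + 6230 = 6266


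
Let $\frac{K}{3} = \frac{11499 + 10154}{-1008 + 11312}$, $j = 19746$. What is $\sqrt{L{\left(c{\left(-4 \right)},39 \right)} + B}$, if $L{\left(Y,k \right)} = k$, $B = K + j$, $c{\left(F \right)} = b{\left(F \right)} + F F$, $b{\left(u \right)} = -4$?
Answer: $\frac{\sqrt{32832665439}}{1288} \approx 140.68$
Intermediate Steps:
$c{\left(F \right)} = -4 + F^{2}$ ($c{\left(F \right)} = -4 + F F = -4 + F^{2}$)
$K = \frac{64959}{10304}$ ($K = 3 \frac{11499 + 10154}{-1008 + 11312} = 3 \cdot \frac{21653}{10304} = \frac{64959}{10304} \approx 6.3043$)
$B = \frac{203527743}{10304}$ ($B = \frac{64959}{10304} + 19746 = \frac{203527743}{10304} \approx 19752.0$)
$\sqrt{L{\left(c{\left(-4 \right)},39 \right)} + B} = \sqrt{39 + \frac{203527743}{10304}} = \sqrt{\frac{203929599}{10304}} = \frac{\sqrt{32832665439}}{1288}$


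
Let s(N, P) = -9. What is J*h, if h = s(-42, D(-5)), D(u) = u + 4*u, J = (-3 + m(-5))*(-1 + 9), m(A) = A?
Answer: 576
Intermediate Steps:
J = -64 (J = (-3 - 5)*(-1 + 9) = -8*8 = -64)
D(u) = 5*u
h = -9
J*h = -64*(-9) = 576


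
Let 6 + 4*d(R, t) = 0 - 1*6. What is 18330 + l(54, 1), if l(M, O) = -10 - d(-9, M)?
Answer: 18323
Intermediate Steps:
d(R, t) = -3 (d(R, t) = -3/2 + (0 - 1*6)/4 = -3/2 + (0 - 6)/4 = -3/2 + (1/4)*(-6) = -3/2 - 3/2 = -3)
l(M, O) = -7 (l(M, O) = -10 - 1*(-3) = -10 + 3 = -7)
18330 + l(54, 1) = 18330 - 7 = 18323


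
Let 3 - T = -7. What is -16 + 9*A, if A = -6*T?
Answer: -556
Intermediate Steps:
T = 10 (T = 3 - 1*(-7) = 3 + 7 = 10)
A = -60 (A = -6*10 = -60)
-16 + 9*A = -16 + 9*(-60) = -16 - 540 = -556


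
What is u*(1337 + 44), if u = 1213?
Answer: 1675153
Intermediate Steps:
u*(1337 + 44) = 1213*(1337 + 44) = 1213*1381 = 1675153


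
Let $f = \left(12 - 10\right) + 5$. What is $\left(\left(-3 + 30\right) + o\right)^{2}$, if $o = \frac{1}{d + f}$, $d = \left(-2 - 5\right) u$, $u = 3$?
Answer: $\frac{142129}{196} \approx 725.15$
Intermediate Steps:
$d = -21$ ($d = \left(-2 - 5\right) 3 = \left(-7\right) 3 = -21$)
$f = 7$ ($f = 2 + 5 = 7$)
$o = - \frac{1}{14}$ ($o = \frac{1}{-21 + 7} = \frac{1}{-14} = - \frac{1}{14} \approx -0.071429$)
$\left(\left(-3 + 30\right) + o\right)^{2} = \left(\left(-3 + 30\right) - \frac{1}{14}\right)^{2} = \left(27 - \frac{1}{14}\right)^{2} = \left(\frac{377}{14}\right)^{2} = \frac{142129}{196}$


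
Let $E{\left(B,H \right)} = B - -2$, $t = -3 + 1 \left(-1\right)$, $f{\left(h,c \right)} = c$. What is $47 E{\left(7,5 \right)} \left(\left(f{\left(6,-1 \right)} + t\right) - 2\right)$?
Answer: $-2961$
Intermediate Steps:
$t = -4$ ($t = -3 - 1 = -4$)
$E{\left(B,H \right)} = 2 + B$ ($E{\left(B,H \right)} = B + 2 = 2 + B$)
$47 E{\left(7,5 \right)} \left(\left(f{\left(6,-1 \right)} + t\right) - 2\right) = 47 \left(2 + 7\right) \left(\left(-1 - 4\right) - 2\right) = 47 \cdot 9 \left(-5 - 2\right) = 423 \left(-7\right) = -2961$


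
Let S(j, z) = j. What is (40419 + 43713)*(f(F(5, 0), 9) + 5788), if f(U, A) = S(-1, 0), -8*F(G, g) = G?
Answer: 486871884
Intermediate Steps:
F(G, g) = -G/8
f(U, A) = -1
(40419 + 43713)*(f(F(5, 0), 9) + 5788) = (40419 + 43713)*(-1 + 5788) = 84132*5787 = 486871884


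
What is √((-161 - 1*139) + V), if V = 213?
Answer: I*√87 ≈ 9.3274*I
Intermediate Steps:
√((-161 - 1*139) + V) = √((-161 - 1*139) + 213) = √((-161 - 139) + 213) = √(-300 + 213) = √(-87) = I*√87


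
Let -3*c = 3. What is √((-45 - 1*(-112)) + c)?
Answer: √66 ≈ 8.1240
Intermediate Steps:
c = -1 (c = -⅓*3 = -1)
√((-45 - 1*(-112)) + c) = √((-45 - 1*(-112)) - 1) = √((-45 + 112) - 1) = √(67 - 1) = √66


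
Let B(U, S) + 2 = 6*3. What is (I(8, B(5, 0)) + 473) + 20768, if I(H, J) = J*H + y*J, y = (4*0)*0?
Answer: 21369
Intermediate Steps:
B(U, S) = 16 (B(U, S) = -2 + 6*3 = -2 + 18 = 16)
y = 0 (y = 0*0 = 0)
I(H, J) = H*J (I(H, J) = J*H + 0*J = H*J + 0 = H*J)
(I(8, B(5, 0)) + 473) + 20768 = (8*16 + 473) + 20768 = (128 + 473) + 20768 = 601 + 20768 = 21369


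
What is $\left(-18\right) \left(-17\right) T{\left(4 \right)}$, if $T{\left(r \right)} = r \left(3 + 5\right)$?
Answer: $9792$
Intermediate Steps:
$T{\left(r \right)} = 8 r$ ($T{\left(r \right)} = r 8 = 8 r$)
$\left(-18\right) \left(-17\right) T{\left(4 \right)} = \left(-18\right) \left(-17\right) 8 \cdot 4 = 306 \cdot 32 = 9792$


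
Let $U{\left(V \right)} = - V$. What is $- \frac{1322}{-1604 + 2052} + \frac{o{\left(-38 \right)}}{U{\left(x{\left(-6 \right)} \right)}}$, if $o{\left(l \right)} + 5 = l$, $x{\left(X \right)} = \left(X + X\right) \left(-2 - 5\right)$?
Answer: $- \frac{1639}{672} \approx -2.439$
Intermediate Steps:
$x{\left(X \right)} = - 14 X$ ($x{\left(X \right)} = 2 X \left(-7\right) = - 14 X$)
$o{\left(l \right)} = -5 + l$
$- \frac{1322}{-1604 + 2052} + \frac{o{\left(-38 \right)}}{U{\left(x{\left(-6 \right)} \right)}} = - \frac{1322}{-1604 + 2052} + \frac{-5 - 38}{\left(-1\right) \left(\left(-14\right) \left(-6\right)\right)} = - \frac{1322}{448} - \frac{43}{\left(-1\right) 84} = \left(-1322\right) \frac{1}{448} - \frac{43}{-84} = - \frac{661}{224} - - \frac{43}{84} = - \frac{661}{224} + \frac{43}{84} = - \frac{1639}{672}$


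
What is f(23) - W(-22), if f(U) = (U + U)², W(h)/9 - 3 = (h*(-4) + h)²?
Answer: -37115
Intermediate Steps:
W(h) = 27 + 81*h² (W(h) = 27 + 9*(h*(-4) + h)² = 27 + 9*(-4*h + h)² = 27 + 9*(-3*h)² = 27 + 9*(9*h²) = 27 + 81*h²)
f(U) = 4*U² (f(U) = (2*U)² = 4*U²)
f(23) - W(-22) = 4*23² - (27 + 81*(-22)²) = 4*529 - (27 + 81*484) = 2116 - (27 + 39204) = 2116 - 1*39231 = 2116 - 39231 = -37115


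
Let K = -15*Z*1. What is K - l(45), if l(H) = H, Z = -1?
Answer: -30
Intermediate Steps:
K = 15 (K = -15*(-1)*1 = 15*1 = 15)
K - l(45) = 15 - 1*45 = 15 - 45 = -30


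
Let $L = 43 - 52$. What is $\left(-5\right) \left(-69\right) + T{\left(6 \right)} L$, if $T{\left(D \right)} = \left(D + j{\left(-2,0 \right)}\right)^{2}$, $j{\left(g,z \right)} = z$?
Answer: $21$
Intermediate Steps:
$T{\left(D \right)} = D^{2}$ ($T{\left(D \right)} = \left(D + 0\right)^{2} = D^{2}$)
$L = -9$
$\left(-5\right) \left(-69\right) + T{\left(6 \right)} L = \left(-5\right) \left(-69\right) + 6^{2} \left(-9\right) = 345 + 36 \left(-9\right) = 345 - 324 = 21$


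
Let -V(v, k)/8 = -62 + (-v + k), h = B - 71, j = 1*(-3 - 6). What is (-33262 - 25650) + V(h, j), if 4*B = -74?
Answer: -59060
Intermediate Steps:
B = -37/2 (B = (1/4)*(-74) = -37/2 ≈ -18.500)
j = -9 (j = 1*(-9) = -9)
h = -179/2 (h = -37/2 - 71 = -179/2 ≈ -89.500)
V(v, k) = 496 - 8*k + 8*v (V(v, k) = -8*(-62 + (-v + k)) = -8*(-62 + (k - v)) = -8*(-62 + k - v) = 496 - 8*k + 8*v)
(-33262 - 25650) + V(h, j) = (-33262 - 25650) + (496 - 8*(-9) + 8*(-179/2)) = -58912 + (496 + 72 - 716) = -58912 - 148 = -59060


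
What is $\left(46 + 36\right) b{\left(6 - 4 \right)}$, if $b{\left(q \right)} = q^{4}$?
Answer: $1312$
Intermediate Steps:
$\left(46 + 36\right) b{\left(6 - 4 \right)} = \left(46 + 36\right) \left(6 - 4\right)^{4} = 82 \left(6 - 4\right)^{4} = 82 \cdot 2^{4} = 82 \cdot 16 = 1312$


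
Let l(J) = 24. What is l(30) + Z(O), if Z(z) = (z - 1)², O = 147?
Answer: 21340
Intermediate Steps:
Z(z) = (-1 + z)²
l(30) + Z(O) = 24 + (-1 + 147)² = 24 + 146² = 24 + 21316 = 21340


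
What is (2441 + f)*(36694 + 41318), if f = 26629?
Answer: 2267808840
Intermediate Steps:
(2441 + f)*(36694 + 41318) = (2441 + 26629)*(36694 + 41318) = 29070*78012 = 2267808840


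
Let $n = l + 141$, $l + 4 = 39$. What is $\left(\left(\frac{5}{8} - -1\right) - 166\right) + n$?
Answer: $\frac{93}{8} \approx 11.625$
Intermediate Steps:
$l = 35$ ($l = -4 + 39 = 35$)
$n = 176$ ($n = 35 + 141 = 176$)
$\left(\left(\frac{5}{8} - -1\right) - 166\right) + n = \left(\left(\frac{5}{8} - -1\right) - 166\right) + 176 = \left(\left(5 \cdot \frac{1}{8} + 1\right) - 166\right) + 176 = \left(\left(\frac{5}{8} + 1\right) - 166\right) + 176 = \left(\frac{13}{8} - 166\right) + 176 = - \frac{1315}{8} + 176 = \frac{93}{8}$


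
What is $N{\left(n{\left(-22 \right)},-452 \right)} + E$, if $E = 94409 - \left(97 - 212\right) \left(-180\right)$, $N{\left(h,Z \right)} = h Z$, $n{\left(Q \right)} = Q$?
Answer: $83653$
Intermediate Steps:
$N{\left(h,Z \right)} = Z h$
$E = 73709$ ($E = 94409 - \left(-115\right) \left(-180\right) = 94409 - 20700 = 73709$)
$N{\left(n{\left(-22 \right)},-452 \right)} + E = \left(-452\right) \left(-22\right) + 73709 = 9944 + 73709 = 83653$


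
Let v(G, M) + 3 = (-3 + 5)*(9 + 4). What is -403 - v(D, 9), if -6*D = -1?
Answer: -426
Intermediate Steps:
D = 1/6 (D = -1/6*(-1) = 1/6 ≈ 0.16667)
v(G, M) = 23 (v(G, M) = -3 + (-3 + 5)*(9 + 4) = -3 + 2*13 = -3 + 26 = 23)
-403 - v(D, 9) = -403 - 1*23 = -403 - 23 = -426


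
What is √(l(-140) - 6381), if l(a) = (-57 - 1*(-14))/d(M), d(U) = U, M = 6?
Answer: I*√229974/6 ≈ 79.926*I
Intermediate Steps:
l(a) = -43/6 (l(a) = (-57 - 1*(-14))/6 = (-57 + 14)*(⅙) = -43*⅙ = -43/6)
√(l(-140) - 6381) = √(-43/6 - 6381) = √(-38329/6) = I*√229974/6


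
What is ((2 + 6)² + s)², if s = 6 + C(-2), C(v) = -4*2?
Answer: 3844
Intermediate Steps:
C(v) = -8
s = -2 (s = 6 - 8 = -2)
((2 + 6)² + s)² = ((2 + 6)² - 2)² = (8² - 2)² = (64 - 2)² = 62² = 3844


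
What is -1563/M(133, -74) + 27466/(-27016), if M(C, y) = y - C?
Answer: 6090091/932052 ≈ 6.5341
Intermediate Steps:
-1563/M(133, -74) + 27466/(-27016) = -1563/(-74 - 1*133) + 27466/(-27016) = -1563/(-74 - 133) + 27466*(-1/27016) = -1563/(-207) - 13733/13508 = -1563*(-1/207) - 13733/13508 = 521/69 - 13733/13508 = 6090091/932052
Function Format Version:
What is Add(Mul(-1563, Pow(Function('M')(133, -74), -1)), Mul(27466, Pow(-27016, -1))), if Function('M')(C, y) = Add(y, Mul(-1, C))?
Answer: Rational(6090091, 932052) ≈ 6.5341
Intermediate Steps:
Add(Mul(-1563, Pow(Function('M')(133, -74), -1)), Mul(27466, Pow(-27016, -1))) = Add(Mul(-1563, Pow(Add(-74, Mul(-1, 133)), -1)), Mul(27466, Pow(-27016, -1))) = Add(Mul(-1563, Pow(Add(-74, -133), -1)), Mul(27466, Rational(-1, 27016))) = Add(Mul(-1563, Pow(-207, -1)), Rational(-13733, 13508)) = Add(Mul(-1563, Rational(-1, 207)), Rational(-13733, 13508)) = Add(Rational(521, 69), Rational(-13733, 13508)) = Rational(6090091, 932052)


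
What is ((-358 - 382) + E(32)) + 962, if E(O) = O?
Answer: 254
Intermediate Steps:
((-358 - 382) + E(32)) + 962 = ((-358 - 382) + 32) + 962 = (-740 + 32) + 962 = -708 + 962 = 254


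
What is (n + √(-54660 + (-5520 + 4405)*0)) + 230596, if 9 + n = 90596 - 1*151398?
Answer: 169785 + 2*I*√13665 ≈ 1.6979e+5 + 233.79*I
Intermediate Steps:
n = -60811 (n = -9 + (90596 - 1*151398) = -9 + (90596 - 151398) = -9 - 60802 = -60811)
(n + √(-54660 + (-5520 + 4405)*0)) + 230596 = (-60811 + √(-54660 + (-5520 + 4405)*0)) + 230596 = (-60811 + √(-54660 - 1115*0)) + 230596 = (-60811 + √(-54660 + 0)) + 230596 = (-60811 + √(-54660)) + 230596 = (-60811 + 2*I*√13665) + 230596 = 169785 + 2*I*√13665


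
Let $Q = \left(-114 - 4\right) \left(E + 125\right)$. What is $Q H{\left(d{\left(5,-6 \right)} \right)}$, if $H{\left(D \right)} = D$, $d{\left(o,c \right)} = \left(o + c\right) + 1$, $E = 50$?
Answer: $0$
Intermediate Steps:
$d{\left(o,c \right)} = 1 + c + o$ ($d{\left(o,c \right)} = \left(c + o\right) + 1 = 1 + c + o$)
$Q = -20650$ ($Q = \left(-114 - 4\right) \left(50 + 125\right) = \left(-118\right) 175 = -20650$)
$Q H{\left(d{\left(5,-6 \right)} \right)} = - 20650 \left(1 - 6 + 5\right) = \left(-20650\right) 0 = 0$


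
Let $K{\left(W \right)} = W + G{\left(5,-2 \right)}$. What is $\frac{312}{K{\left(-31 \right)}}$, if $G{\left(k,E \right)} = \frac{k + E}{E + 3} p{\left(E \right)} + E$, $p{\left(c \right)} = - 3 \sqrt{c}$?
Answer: $- \frac{1144}{139} + \frac{312 i \sqrt{2}}{139} \approx -8.2302 + 3.1744 i$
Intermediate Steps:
$G{\left(k,E \right)} = E - \frac{3 \sqrt{E} \left(E + k\right)}{3 + E}$ ($G{\left(k,E \right)} = \frac{k + E}{E + 3} \left(- 3 \sqrt{E}\right) + E = \frac{E + k}{3 + E} \left(- 3 \sqrt{E}\right) + E = - \frac{3 \sqrt{E} \left(E + k\right)}{3 + E} + E = E - \frac{3 \sqrt{E} \left(E + k\right)}{3 + E}$)
$K{\left(W \right)} = -2 + W - 9 i \sqrt{2}$ ($K{\left(W \right)} = W + \frac{\left(-2\right)^{2} - 3 \left(-2\right)^{\frac{3}{2}} + 3 \left(-2\right) - 15 \sqrt{-2}}{3 - 2} = W + \frac{4 - 3 \left(- 2 i \sqrt{2}\right) - 6 - 15 i \sqrt{2}}{1} = W + 1 \left(4 + 6 i \sqrt{2} - 6 - 15 i \sqrt{2}\right) = W + 1 \left(-2 - 9 i \sqrt{2}\right) = W - \left(2 + 9 i \sqrt{2}\right) = -2 + W - 9 i \sqrt{2}$)
$\frac{312}{K{\left(-31 \right)}} = \frac{312}{-2 - 31 - 9 i \sqrt{2}} = \frac{312}{-33 - 9 i \sqrt{2}}$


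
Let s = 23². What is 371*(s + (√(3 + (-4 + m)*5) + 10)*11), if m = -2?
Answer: 237069 + 12243*I*√3 ≈ 2.3707e+5 + 21206.0*I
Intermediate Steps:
s = 529
371*(s + (√(3 + (-4 + m)*5) + 10)*11) = 371*(529 + (√(3 + (-4 - 2)*5) + 10)*11) = 371*(529 + (√(3 - 6*5) + 10)*11) = 371*(529 + (√(3 - 30) + 10)*11) = 371*(529 + (√(-27) + 10)*11) = 371*(529 + (3*I*√3 + 10)*11) = 371*(529 + (10 + 3*I*√3)*11) = 371*(529 + (110 + 33*I*√3)) = 371*(639 + 33*I*√3) = 237069 + 12243*I*√3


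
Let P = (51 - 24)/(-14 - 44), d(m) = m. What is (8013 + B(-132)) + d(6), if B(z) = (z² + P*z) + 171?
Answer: 744588/29 ≈ 25675.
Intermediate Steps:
P = -27/58 (P = 27/(-58) = 27*(-1/58) = -27/58 ≈ -0.46552)
B(z) = 171 + z² - 27*z/58 (B(z) = (z² - 27*z/58) + 171 = 171 + z² - 27*z/58)
(8013 + B(-132)) + d(6) = (8013 + (171 + (-132)² - 27/58*(-132))) + 6 = (8013 + (171 + 17424 + 1782/29)) + 6 = (8013 + 512037/29) + 6 = 744414/29 + 6 = 744588/29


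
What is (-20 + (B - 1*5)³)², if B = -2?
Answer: 131769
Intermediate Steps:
(-20 + (B - 1*5)³)² = (-20 + (-2 - 1*5)³)² = (-20 + (-2 - 5)³)² = (-20 + (-7)³)² = (-20 - 343)² = (-363)² = 131769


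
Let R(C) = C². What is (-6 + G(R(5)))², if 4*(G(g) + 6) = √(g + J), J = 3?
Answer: (24 - √7)²/4 ≈ 114.00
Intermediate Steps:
G(g) = -6 + √(3 + g)/4 (G(g) = -6 + √(g + 3)/4 = -6 + √(3 + g)/4)
(-6 + G(R(5)))² = (-6 + (-6 + √(3 + 5²)/4))² = (-6 + (-6 + √(3 + 25)/4))² = (-6 + (-6 + √28/4))² = (-6 + (-6 + (2*√7)/4))² = (-6 + (-6 + √7/2))² = (-12 + √7/2)²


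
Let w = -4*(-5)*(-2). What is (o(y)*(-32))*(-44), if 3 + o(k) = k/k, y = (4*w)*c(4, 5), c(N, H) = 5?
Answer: -2816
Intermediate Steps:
w = -40 (w = 20*(-2) = -40)
y = -800 (y = (4*(-40))*5 = -160*5 = -800)
o(k) = -2 (o(k) = -3 + k/k = -3 + 1 = -2)
(o(y)*(-32))*(-44) = -2*(-32)*(-44) = 64*(-44) = -2816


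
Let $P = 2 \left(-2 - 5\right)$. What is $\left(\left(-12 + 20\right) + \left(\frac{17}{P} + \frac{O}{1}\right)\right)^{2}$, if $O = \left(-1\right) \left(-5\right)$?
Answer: $\frac{27225}{196} \approx 138.9$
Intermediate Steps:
$O = 5$
$P = -14$ ($P = 2 \left(-7\right) = -14$)
$\left(\left(-12 + 20\right) + \left(\frac{17}{P} + \frac{O}{1}\right)\right)^{2} = \left(\left(-12 + 20\right) + \left(\frac{17}{-14} + \frac{5}{1}\right)\right)^{2} = \left(8 + \left(17 \left(- \frac{1}{14}\right) + 5 \cdot 1\right)\right)^{2} = \left(8 + \left(- \frac{17}{14} + 5\right)\right)^{2} = \left(8 + \frac{53}{14}\right)^{2} = \left(\frac{165}{14}\right)^{2} = \frac{27225}{196}$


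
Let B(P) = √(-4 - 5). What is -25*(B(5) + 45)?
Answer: -1125 - 75*I ≈ -1125.0 - 75.0*I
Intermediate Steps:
B(P) = 3*I (B(P) = √(-9) = 3*I)
-25*(B(5) + 45) = -25*(3*I + 45) = -25*(45 + 3*I) = -1125 - 75*I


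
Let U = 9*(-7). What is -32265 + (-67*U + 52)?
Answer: -27992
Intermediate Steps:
U = -63
-32265 + (-67*U + 52) = -32265 + (-67*(-63) + 52) = -32265 + (4221 + 52) = -32265 + 4273 = -27992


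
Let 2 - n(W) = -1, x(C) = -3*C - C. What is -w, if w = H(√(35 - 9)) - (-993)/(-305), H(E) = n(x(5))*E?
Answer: 993/305 - 3*√26 ≈ -12.041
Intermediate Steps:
x(C) = -4*C
n(W) = 3 (n(W) = 2 - 1*(-1) = 2 + 1 = 3)
H(E) = 3*E
w = -993/305 + 3*√26 (w = 3*√(35 - 9) - (-993)/(-305) = 3*√26 - (-993)*(-1)/305 = 3*√26 - 1*993/305 = 3*√26 - 993/305 = -993/305 + 3*√26 ≈ 12.041)
-w = -(-993/305 + 3*√26) = 993/305 - 3*√26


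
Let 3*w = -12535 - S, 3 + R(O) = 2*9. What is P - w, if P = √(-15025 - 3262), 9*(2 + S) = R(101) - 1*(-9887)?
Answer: 122699/27 + I*√18287 ≈ 4544.4 + 135.23*I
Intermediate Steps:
R(O) = 15 (R(O) = -3 + 2*9 = -3 + 18 = 15)
S = 9884/9 (S = -2 + (15 - 1*(-9887))/9 = -2 + (15 + 9887)/9 = -2 + (⅑)*9902 = -2 + 9902/9 = 9884/9 ≈ 1098.2)
P = I*√18287 (P = √(-18287) = I*√18287 ≈ 135.23*I)
w = -122699/27 (w = (-12535 - 1*9884/9)/3 = (-12535 - 9884/9)/3 = (⅓)*(-122699/9) = -122699/27 ≈ -4544.4)
P - w = I*√18287 - 1*(-122699/27) = I*√18287 + 122699/27 = 122699/27 + I*√18287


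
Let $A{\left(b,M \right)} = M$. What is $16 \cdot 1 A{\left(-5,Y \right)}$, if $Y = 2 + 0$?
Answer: $32$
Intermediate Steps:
$Y = 2$
$16 \cdot 1 A{\left(-5,Y \right)} = 16 \cdot 1 \cdot 2 = 16 \cdot 2 = 32$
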